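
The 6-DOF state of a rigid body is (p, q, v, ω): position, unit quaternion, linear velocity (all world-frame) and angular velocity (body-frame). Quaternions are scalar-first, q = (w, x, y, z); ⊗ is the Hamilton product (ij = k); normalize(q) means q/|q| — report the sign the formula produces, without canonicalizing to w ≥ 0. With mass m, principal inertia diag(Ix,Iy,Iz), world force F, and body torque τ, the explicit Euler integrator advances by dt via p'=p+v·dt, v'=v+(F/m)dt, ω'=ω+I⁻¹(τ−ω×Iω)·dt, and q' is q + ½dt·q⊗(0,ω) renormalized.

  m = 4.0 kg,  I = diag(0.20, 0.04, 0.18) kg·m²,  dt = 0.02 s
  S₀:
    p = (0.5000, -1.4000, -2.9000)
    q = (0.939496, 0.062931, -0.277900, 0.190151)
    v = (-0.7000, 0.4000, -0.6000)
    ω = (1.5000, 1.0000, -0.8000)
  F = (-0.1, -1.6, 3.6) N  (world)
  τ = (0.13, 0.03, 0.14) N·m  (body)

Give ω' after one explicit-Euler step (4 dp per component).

precession coupling ω×(Iω) = (-0.1120, -0.0240, -0.2400)
α = I⁻¹(τ − ω×Iω) = (1.2100, 1.3500, 2.1111)
new body rate ω' = (1.5242, 1.0270, -0.7578)

ω' = (1.5242, 1.0270, -0.7578)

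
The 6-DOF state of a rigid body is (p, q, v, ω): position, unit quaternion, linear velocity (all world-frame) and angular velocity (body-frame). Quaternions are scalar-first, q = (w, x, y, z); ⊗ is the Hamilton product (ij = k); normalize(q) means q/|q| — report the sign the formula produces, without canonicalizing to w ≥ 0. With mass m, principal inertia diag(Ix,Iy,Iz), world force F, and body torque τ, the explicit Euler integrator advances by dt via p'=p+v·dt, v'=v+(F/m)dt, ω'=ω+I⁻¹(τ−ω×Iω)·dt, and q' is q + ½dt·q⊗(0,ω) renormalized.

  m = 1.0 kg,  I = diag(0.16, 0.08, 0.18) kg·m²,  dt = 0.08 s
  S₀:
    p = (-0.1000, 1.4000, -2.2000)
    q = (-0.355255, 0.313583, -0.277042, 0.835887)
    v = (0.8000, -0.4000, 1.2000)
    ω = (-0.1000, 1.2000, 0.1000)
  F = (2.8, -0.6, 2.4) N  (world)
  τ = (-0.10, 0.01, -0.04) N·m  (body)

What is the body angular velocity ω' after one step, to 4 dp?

ω' = (-0.1560, 1.2098, 0.0780)

(τ − ω×Iω)/I = (-0.7000, 0.1225, -0.2756)
ω + α·dt = (-0.1560, 1.2098, 0.0780)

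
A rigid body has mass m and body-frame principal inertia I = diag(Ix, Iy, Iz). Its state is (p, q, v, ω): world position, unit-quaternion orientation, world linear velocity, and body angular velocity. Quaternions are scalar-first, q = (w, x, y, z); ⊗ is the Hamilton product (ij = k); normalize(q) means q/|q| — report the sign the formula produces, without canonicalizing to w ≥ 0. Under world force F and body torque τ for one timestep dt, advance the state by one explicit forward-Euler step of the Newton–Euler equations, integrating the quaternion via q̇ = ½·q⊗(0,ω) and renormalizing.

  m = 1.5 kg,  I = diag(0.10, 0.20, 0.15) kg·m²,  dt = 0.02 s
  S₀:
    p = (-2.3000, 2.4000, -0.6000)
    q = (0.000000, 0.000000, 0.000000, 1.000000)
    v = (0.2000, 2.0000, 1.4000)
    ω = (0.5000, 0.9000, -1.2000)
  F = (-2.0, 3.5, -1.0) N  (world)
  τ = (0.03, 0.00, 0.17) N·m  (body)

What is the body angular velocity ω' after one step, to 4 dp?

ω×(Iω) gyroscopic = (0.0540, 0.0300, 0.0450)
angular accel α = (-0.2400, -0.1500, 0.8333)
ω' = ω + α·dt = (0.4952, 0.8970, -1.1833)

ω' = (0.4952, 0.8970, -1.1833)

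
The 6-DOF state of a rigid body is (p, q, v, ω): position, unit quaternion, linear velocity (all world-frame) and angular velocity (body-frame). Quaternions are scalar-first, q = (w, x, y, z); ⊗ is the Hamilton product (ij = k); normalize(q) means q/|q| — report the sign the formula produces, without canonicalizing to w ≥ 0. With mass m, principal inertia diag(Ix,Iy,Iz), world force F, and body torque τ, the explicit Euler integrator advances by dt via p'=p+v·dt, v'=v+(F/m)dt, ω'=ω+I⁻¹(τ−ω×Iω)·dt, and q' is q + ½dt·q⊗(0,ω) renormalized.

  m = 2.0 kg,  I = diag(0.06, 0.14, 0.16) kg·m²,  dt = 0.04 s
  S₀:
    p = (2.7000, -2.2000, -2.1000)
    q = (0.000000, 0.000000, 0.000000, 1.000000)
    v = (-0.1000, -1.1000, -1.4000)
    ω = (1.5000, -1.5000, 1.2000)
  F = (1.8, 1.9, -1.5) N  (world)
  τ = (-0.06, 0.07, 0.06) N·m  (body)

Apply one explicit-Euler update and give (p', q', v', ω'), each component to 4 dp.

ω×(Iω) gyroscopic = (-0.0360, -0.1800, -0.1800)
(τ − ω×Iω)/I = (-0.4000, 1.7857, 1.5000)
ω + α·dt = (1.4840, -1.4286, 1.2600)
q⊗(0,ω) = (-1.2000000, 1.5000000, 1.5000000, 0.0000000)
updated quaternion q' = (-0.0240, 0.0300, 0.0300, 0.9988)
a = (0.9000, 0.9500, -0.7500)
p' = p + v·dt = (2.6960, -2.2440, -2.1560)
v' = v + a·dt = (-0.0640, -1.0620, -1.4300)

p' = (2.6960, -2.2440, -2.1560)
q' = (-0.0240, 0.0300, 0.0300, 0.9988)
v' = (-0.0640, -1.0620, -1.4300)
ω' = (1.4840, -1.4286, 1.2600)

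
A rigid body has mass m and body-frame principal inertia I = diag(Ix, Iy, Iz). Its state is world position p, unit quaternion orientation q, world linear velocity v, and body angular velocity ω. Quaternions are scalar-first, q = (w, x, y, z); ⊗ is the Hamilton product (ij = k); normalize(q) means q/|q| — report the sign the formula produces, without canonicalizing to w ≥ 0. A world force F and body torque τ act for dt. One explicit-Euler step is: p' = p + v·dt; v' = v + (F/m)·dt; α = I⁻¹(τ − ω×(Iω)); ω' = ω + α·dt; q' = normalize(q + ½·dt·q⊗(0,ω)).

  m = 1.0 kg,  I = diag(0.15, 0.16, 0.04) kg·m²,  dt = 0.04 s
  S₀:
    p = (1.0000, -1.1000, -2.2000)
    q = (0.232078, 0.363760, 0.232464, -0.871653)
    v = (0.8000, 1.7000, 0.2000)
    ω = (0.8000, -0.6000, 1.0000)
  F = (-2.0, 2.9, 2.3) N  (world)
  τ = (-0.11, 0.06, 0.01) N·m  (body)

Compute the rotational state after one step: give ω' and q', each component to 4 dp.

(τ − ω×Iω)/I = (-1.2133, -0.1750, 0.3700)
ω + α·dt = (0.7515, -0.6070, 1.0148)
2q̇ = q⊗(0,ω) = (0.7201234, -0.1048654, -1.2003292, -0.1721492)
updated quaternion q' = (0.2464, 0.3615, 0.2084, -0.8747)

ω' = (0.7515, -0.6070, 1.0148)
q' = (0.2464, 0.3615, 0.2084, -0.8747)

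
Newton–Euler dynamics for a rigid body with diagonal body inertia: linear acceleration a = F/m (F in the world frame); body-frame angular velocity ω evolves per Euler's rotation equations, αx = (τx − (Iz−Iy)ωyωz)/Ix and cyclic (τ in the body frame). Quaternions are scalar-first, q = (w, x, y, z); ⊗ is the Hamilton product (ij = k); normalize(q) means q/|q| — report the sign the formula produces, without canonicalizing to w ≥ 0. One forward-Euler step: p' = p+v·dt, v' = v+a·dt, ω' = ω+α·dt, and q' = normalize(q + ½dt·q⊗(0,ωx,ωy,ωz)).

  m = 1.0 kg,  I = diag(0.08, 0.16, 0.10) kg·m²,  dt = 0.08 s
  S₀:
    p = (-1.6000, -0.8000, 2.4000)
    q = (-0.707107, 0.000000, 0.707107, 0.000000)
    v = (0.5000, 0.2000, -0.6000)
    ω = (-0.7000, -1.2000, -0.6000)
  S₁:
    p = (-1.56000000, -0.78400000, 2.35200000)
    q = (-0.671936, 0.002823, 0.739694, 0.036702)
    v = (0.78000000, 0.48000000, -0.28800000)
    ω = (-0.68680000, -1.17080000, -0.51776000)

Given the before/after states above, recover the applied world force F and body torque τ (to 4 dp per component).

F = (3.5000, 3.5000, 3.9000)
τ = (-0.0300, 0.0500, 0.1700)

ω₁ − ω₀ = (0.01320000, 0.02920000, 0.08224000)
applied torque τ = (-0.0300, 0.0500, 0.1700)
Δv = v₁−v₀ = (0.28000000, 0.28000000, 0.31200000)
F = m·Δv/dt = (3.5000, 3.5000, 3.9000)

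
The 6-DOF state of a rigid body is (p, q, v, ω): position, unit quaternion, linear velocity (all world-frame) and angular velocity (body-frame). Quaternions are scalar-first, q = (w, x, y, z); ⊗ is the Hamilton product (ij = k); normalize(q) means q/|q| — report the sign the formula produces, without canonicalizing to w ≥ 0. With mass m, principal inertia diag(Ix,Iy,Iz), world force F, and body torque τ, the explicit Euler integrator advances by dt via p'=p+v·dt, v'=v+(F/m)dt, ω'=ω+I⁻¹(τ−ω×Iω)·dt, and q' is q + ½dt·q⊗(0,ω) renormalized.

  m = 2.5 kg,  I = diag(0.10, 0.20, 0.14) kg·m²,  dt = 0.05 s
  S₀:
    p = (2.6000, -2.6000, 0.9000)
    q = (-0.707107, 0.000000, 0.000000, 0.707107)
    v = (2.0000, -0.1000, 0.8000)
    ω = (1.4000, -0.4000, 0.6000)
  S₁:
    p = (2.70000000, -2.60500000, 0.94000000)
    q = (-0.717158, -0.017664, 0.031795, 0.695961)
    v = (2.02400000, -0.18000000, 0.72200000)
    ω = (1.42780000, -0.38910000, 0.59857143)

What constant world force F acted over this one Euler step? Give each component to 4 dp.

F = (1.2000, -4.0000, -3.9000)

Δv = v₁−v₀ = (0.02400000, -0.08000000, -0.07800000)
m·(v₁−v₀)/dt = (1.2000, -4.0000, -3.9000)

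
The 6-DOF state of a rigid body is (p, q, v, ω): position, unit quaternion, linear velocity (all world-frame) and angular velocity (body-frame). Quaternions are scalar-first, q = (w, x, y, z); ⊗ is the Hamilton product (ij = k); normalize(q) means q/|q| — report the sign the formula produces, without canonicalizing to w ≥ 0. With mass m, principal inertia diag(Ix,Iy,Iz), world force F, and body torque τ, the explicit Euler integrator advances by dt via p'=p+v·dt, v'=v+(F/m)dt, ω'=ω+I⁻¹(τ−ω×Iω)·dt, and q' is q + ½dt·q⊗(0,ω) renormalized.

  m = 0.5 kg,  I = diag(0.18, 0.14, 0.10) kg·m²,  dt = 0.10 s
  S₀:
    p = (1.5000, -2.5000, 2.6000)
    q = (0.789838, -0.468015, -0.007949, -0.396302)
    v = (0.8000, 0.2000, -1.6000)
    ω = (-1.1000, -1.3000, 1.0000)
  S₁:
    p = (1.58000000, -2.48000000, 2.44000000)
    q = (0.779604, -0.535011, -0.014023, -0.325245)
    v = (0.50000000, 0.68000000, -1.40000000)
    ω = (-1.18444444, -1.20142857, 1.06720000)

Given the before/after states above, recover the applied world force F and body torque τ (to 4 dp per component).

F = (-1.5000, 2.4000, 1.0000)
τ = (-0.1000, 0.0500, 0.0100)

Δω = ω₁−ω₀ = (-0.08444444, 0.09857143, 0.06720000)
τ = I·(Δω/dt) + ω₀×(Iω₀) = (-0.1000, 0.0500, 0.0100)
v₁ − v₀ = (-0.30000000, 0.48000000, 0.20000000)
F = m·Δv/dt = (-1.5000, 2.4000, 1.0000)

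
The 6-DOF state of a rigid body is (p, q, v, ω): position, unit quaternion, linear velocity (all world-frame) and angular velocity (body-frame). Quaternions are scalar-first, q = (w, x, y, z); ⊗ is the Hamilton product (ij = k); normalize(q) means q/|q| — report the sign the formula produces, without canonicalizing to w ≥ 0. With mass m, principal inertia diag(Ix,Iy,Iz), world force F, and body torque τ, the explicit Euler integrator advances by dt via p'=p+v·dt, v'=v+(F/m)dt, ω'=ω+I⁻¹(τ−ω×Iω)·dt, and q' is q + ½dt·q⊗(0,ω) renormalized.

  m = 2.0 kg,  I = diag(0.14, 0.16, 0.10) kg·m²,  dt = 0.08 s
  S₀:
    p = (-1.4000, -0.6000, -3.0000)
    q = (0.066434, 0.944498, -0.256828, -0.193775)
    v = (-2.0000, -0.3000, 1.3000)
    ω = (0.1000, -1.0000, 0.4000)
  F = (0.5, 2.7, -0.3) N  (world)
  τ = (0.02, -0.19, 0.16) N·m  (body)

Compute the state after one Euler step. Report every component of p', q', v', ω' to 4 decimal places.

p' = p + v·dt = (-1.5600, -0.6240, -2.8960)
v + (F/m)dt = (-1.9800, -0.1920, 1.2880)
α = I⁻¹(τ − ω×Iω) = (-0.0286, -1.1975, 1.6200)
ω' = ω + α·dt = (0.0977, -1.0958, 0.5296)
q⊗(0,ω) = (-0.2737678, -0.2898628, -0.4636107, -0.8922416)
q' = normalize(q + ½dt·q⊗(0,ω)) = (0.0554, 0.9320, -0.2751, -0.2293)

p' = (-1.5600, -0.6240, -2.8960)
q' = (0.0554, 0.9320, -0.2751, -0.2293)
v' = (-1.9800, -0.1920, 1.2880)
ω' = (0.0977, -1.0958, 0.5296)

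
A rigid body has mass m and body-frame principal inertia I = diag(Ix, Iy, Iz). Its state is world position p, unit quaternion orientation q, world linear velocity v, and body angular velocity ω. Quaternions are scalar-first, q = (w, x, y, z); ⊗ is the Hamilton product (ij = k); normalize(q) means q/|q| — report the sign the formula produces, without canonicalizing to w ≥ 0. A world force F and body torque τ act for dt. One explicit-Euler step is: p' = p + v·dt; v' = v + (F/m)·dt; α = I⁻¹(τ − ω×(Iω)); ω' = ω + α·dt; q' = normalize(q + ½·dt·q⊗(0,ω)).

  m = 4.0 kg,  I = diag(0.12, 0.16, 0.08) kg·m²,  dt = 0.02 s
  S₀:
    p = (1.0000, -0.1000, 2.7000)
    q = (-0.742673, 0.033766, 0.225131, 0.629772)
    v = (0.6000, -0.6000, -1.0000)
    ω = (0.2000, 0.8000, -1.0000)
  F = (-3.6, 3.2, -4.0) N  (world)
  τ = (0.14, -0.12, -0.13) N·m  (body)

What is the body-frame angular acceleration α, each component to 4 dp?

α = (0.6333, -0.7000, -1.7050)

gyro term ω×Iω = (0.0640, -0.0080, 0.0064)
α = I⁻¹(τ − ω×Iω) = (0.6333, -0.7000, -1.7050)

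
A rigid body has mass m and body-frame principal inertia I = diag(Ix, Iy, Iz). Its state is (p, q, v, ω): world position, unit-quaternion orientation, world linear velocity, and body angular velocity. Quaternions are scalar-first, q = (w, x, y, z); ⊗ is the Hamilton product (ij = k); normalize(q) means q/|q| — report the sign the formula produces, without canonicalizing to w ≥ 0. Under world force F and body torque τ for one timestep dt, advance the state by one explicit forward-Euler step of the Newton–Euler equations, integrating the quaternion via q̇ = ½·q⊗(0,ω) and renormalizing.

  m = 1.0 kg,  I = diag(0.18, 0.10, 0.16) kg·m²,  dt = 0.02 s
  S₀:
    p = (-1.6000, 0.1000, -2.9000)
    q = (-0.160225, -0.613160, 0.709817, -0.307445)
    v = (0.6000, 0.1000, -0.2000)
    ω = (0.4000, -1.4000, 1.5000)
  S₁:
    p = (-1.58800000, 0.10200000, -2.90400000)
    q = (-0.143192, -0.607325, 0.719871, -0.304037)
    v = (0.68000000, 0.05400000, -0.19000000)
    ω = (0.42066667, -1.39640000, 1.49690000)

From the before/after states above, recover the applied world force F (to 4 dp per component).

F = (4.0000, -2.3000, 0.5000)

Δv = v₁−v₀ = (0.08000000, -0.04600000, 0.01000000)
m·(v₁−v₀)/dt = (4.0000, -2.3000, 0.5000)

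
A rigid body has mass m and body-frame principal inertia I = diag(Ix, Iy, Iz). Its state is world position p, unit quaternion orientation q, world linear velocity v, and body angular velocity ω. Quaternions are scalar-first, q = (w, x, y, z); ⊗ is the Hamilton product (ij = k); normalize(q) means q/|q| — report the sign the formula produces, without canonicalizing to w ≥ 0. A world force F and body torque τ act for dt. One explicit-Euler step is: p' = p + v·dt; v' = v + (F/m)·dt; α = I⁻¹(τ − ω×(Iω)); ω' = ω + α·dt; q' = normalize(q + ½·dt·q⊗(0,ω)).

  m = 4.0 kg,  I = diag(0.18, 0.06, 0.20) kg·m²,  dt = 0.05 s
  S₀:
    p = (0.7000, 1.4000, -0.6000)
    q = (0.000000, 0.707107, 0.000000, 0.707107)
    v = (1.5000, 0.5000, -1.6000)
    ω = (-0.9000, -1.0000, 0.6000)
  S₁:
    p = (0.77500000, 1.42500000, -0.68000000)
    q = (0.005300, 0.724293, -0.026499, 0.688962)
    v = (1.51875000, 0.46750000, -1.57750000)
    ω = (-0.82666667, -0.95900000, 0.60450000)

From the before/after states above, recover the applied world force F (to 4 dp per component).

v₁ − v₀ = (0.01875000, -0.03250000, 0.02250000)
applied force F = (1.5000, -2.6000, 1.8000)

F = (1.5000, -2.6000, 1.8000)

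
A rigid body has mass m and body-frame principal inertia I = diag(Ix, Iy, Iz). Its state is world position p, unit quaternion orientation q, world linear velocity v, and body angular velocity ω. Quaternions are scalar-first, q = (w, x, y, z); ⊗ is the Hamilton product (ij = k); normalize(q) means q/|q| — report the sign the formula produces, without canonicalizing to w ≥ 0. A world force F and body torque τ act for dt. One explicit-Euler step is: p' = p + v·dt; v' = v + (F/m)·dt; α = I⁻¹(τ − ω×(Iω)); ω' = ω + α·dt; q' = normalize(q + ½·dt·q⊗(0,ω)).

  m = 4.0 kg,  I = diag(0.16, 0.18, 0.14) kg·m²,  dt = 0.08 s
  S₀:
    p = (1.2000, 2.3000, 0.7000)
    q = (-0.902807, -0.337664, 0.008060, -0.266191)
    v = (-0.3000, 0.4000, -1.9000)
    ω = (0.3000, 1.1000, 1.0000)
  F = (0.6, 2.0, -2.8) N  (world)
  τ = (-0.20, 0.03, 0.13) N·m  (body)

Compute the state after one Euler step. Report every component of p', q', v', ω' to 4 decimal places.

angular accel α = (-0.9750, 0.1333, 0.8814)
ω + α·dt = (0.2220, 1.1107, 1.0705)
2q̇ = q⊗(0,ω) = (0.3586242, 0.0300280, -0.7352810, -1.2766554)
q + ½dt·q⊗(0,ω), renormalized = (-0.8868, -0.3358, -0.0213, -0.3167)
a = (0.1500, 0.5000, -0.7000)
p + v·dt = (1.1760, 2.3320, 0.5480)
v + (F/m)dt = (-0.2880, 0.4400, -1.9560)

p' = (1.1760, 2.3320, 0.5480)
q' = (-0.8868, -0.3358, -0.0213, -0.3167)
v' = (-0.2880, 0.4400, -1.9560)
ω' = (0.2220, 1.1107, 1.0705)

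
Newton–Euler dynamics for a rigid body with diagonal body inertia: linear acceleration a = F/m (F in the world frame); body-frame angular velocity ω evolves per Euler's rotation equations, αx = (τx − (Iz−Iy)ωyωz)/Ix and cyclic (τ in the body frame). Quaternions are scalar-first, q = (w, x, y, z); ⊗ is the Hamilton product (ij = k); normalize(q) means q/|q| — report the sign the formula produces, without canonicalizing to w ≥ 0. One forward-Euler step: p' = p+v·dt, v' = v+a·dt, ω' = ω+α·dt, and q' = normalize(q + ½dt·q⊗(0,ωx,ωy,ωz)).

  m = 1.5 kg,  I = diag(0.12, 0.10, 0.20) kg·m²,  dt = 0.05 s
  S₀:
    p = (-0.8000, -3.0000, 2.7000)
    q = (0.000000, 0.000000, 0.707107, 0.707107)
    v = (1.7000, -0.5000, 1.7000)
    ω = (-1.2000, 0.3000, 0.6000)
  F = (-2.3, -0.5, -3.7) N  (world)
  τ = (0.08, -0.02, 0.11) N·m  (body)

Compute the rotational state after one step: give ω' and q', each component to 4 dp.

ω' = (-1.1742, 0.2612, 0.6257)
q' = (-0.0159, 0.0053, 0.6855, 0.7279)

precession coupling ω×(Iω) = (0.0180, 0.0576, 0.0072)
(τ − ω×Iω)/I = (0.5167, -0.7760, 0.5140)
ω' = ω + α·dt = (-1.1742, 0.2612, 0.6257)
2q̇ = q⊗(0,ω) = (-0.6363963, 0.2121321, -0.8485284, 0.8485284)
q' = normalize(q + ½dt·q⊗(0,ω)) = (-0.0159, 0.0053, 0.6855, 0.7279)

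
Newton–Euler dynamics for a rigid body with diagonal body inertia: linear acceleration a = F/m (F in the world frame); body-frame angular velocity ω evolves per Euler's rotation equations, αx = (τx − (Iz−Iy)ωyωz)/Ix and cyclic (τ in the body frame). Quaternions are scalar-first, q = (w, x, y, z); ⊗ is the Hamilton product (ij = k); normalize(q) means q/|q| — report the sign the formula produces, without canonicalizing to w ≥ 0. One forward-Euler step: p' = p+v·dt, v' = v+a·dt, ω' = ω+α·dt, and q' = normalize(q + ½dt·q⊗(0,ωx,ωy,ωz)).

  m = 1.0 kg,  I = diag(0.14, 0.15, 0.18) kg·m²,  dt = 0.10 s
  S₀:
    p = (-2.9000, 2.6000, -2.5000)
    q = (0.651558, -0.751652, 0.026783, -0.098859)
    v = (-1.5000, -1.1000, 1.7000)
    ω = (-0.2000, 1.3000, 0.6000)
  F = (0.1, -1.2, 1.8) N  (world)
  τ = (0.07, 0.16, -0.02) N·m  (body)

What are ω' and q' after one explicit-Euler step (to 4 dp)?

ω' = (-0.1667, 1.4035, 0.5903)
q' = (0.6436, -0.7490, 0.0924, -0.1276)

gyro term ω×Iω = (0.0234, 0.0048, -0.0026)
(τ − ω×Iω)/I = (0.3329, 1.0347, -0.0967)
ω + α·dt = (-0.1667, 1.4035, 0.5903)
2q̇ = q⊗(0,ω) = (-0.1258329, 0.0142749, 1.3177884, -0.5808562)
q + ½dt·q⊗(0,ω), renormalized = (0.6436, -0.7490, 0.0924, -0.1276)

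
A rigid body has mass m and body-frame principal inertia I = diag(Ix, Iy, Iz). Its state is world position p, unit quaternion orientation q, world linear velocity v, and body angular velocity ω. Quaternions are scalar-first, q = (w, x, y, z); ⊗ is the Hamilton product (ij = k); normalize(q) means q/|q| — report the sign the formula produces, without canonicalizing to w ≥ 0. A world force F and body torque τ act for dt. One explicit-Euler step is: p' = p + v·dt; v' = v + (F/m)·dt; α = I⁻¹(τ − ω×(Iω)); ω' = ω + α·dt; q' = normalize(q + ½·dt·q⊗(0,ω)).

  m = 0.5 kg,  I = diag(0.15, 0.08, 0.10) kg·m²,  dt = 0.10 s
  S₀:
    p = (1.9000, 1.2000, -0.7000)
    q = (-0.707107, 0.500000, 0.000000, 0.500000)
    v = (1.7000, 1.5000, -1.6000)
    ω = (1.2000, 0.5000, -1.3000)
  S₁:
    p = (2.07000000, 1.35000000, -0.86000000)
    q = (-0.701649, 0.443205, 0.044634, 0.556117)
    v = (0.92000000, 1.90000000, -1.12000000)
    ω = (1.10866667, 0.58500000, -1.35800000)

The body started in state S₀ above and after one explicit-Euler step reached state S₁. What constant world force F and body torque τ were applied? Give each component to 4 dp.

F = (-3.9000, 2.0000, 2.4000)
τ = (-0.1500, -0.0100, -0.1000)

Δω = ω₁−ω₀ = (-0.09133333, 0.08500000, -0.05800000)
I·α + gyro = (-0.1500, -0.0100, -0.1000)
Δv = v₁−v₀ = (-0.78000000, 0.40000000, 0.48000000)
m·(v₁−v₀)/dt = (-3.9000, 2.0000, 2.4000)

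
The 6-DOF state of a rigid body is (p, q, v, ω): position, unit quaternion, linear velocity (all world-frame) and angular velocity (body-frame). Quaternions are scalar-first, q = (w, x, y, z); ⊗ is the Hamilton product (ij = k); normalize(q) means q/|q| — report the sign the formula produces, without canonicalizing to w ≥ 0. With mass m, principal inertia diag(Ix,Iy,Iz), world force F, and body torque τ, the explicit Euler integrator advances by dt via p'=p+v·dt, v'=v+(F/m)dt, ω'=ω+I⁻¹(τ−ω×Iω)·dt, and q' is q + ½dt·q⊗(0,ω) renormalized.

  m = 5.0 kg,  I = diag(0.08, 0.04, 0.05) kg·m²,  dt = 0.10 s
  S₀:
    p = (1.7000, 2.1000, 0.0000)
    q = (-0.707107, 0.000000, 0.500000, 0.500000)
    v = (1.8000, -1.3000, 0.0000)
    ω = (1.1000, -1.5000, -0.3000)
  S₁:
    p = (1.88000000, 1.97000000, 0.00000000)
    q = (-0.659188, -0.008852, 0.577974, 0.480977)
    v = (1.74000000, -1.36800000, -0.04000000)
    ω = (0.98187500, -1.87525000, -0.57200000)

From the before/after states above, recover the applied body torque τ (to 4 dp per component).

Δω = ω₁−ω₀ = (-0.11812500, -0.37525000, -0.27200000)
precession coupling = (0.0045, -0.0099, 0.0660)
I·α + gyro = (-0.0900, -0.1600, -0.0700)

τ = (-0.0900, -0.1600, -0.0700)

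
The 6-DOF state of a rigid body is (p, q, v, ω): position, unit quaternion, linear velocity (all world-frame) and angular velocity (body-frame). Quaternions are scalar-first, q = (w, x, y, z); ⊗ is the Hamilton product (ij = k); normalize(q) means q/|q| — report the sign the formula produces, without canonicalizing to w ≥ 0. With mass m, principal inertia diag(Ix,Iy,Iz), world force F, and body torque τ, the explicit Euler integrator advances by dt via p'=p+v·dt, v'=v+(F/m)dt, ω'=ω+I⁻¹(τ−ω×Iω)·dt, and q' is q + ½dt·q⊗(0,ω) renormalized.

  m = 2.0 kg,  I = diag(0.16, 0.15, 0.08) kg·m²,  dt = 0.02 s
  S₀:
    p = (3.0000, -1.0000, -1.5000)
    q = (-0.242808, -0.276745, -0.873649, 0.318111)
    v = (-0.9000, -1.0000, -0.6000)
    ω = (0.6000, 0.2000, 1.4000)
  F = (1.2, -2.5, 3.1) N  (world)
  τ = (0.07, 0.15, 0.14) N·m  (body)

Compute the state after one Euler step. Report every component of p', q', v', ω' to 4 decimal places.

linear accel F/m = (0.6000, -1.2500, 1.5500)
p + v·dt = (2.9820, -1.0200, -1.5120)
v' = v + a·dt = (-0.8880, -1.0250, -0.5690)
α = I⁻¹(τ − ω×Iω) = (0.5600, 0.5520, 1.7650)
ω' = ω + α·dt = (0.6112, 0.2110, 1.4353)
q⊗(0,ω) = (-0.1045786, -1.4324156, 0.5297480, 0.1289092)
updated quaternion q' = (-0.2438, -0.2910, -0.8682, 0.3194)

p' = (2.9820, -1.0200, -1.5120)
q' = (-0.2438, -0.2910, -0.8682, 0.3194)
v' = (-0.8880, -1.0250, -0.5690)
ω' = (0.6112, 0.2110, 1.4353)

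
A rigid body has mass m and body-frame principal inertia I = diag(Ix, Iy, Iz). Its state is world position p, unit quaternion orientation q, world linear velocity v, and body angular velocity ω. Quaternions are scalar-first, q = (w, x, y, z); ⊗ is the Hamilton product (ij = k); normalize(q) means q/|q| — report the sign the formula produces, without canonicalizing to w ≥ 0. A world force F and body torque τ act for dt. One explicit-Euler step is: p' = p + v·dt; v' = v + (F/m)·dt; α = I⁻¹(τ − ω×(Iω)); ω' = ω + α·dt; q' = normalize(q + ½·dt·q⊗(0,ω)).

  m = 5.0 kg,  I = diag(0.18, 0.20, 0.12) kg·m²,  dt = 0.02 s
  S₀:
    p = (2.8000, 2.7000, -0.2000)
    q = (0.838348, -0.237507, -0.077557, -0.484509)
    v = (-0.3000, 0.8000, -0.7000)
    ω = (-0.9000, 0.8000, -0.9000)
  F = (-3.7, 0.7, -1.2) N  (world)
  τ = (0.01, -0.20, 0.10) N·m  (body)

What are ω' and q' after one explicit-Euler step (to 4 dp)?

ω' = (-0.9053, 0.7751, -0.8809)
q' = (0.8324, -0.2405, -0.0686, -0.4946)

ω×(Iω) gyroscopic = (0.0576, 0.0486, -0.0144)
angular accel α = (-0.2644, -1.2430, 0.9533)
ω' = ω + α·dt = (-0.9053, 0.7751, -0.8809)
2q̇ = q⊗(0,ω) = (-0.5877688, -0.2971047, 0.8929802, -1.0143201)
q + ½dt·q⊗(0,ω), renormalized = (0.8324, -0.2405, -0.0686, -0.4946)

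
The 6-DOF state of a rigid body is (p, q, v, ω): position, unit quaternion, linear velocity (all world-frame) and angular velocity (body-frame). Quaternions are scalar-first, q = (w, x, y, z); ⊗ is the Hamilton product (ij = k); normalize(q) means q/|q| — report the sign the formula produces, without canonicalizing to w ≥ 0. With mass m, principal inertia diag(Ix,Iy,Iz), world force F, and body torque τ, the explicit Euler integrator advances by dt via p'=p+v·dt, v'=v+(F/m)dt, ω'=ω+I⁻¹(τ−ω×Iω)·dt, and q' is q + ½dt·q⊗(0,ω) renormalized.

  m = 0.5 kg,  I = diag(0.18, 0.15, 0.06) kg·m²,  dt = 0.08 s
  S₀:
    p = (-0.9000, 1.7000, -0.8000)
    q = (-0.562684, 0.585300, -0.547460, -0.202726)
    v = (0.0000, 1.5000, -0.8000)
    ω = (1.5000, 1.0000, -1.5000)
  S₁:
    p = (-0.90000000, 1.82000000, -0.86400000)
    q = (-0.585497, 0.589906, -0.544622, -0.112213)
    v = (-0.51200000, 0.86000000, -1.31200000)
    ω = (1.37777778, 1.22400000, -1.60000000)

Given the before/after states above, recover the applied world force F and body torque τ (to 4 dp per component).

Δv = v₁−v₀ = (-0.51200000, -0.64000000, -0.51200000)
m·(v₁−v₀)/dt = (-3.2000, -4.0000, -3.2000)
ω₁ − ω₀ = (-0.12222222, 0.22400000, -0.10000000)
precession coupling = (0.1350, -0.2700, -0.0450)
τ = I·(Δω/dt) + ω₀×(Iω₀) = (-0.1400, 0.1500, -0.1200)

F = (-3.2000, -4.0000, -3.2000)
τ = (-0.1400, 0.1500, -0.1200)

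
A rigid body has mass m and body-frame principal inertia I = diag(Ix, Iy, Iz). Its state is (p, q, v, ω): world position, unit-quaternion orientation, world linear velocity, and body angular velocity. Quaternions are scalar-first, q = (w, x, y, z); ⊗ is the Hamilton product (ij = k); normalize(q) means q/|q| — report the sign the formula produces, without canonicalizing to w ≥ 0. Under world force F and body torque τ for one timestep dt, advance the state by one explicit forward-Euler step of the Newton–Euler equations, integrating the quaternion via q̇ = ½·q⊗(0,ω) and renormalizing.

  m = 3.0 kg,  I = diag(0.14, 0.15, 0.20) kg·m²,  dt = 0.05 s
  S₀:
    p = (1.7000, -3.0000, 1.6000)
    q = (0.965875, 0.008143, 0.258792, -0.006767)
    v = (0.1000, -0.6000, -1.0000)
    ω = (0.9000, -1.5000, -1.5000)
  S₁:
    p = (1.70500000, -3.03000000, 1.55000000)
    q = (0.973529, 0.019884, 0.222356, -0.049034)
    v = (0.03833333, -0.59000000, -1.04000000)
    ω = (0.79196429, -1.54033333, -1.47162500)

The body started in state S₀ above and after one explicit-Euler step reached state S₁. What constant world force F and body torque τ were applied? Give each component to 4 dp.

velocity change Δv = (-0.06166667, 0.01000000, -0.04000000)
F = m·Δv/dt = (-3.7000, 0.6000, -2.4000)
Δω = ω₁−ω₀ = (-0.10803571, -0.04033333, 0.02837500)
ω₀×(Iω₀) = (0.1125, 0.0810, -0.0135)
I·α + gyro = (-0.1900, -0.0400, 0.1000)

F = (-3.7000, 0.6000, -2.4000)
τ = (-0.1900, -0.0400, 0.1000)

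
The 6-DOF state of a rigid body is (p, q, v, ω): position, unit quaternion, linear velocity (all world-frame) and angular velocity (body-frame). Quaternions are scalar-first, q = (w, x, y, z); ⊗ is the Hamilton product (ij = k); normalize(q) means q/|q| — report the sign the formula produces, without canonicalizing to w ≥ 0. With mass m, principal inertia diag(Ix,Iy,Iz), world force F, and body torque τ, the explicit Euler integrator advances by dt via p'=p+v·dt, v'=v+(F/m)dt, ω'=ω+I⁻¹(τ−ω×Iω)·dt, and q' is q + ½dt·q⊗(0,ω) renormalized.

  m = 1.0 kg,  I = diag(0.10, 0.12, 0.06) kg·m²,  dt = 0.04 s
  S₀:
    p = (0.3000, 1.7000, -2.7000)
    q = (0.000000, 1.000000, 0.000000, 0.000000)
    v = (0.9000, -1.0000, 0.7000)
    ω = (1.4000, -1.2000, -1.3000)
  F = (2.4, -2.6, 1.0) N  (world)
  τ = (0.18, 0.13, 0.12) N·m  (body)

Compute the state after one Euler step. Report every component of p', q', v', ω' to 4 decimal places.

a = (2.4000, -2.6000, 1.0000)
p + v·dt = (0.3360, 1.6600, -2.6720)
v' = v + a·dt = (0.9960, -1.1040, 0.7400)
ω×(Iω) gyroscopic = (-0.0936, -0.0728, -0.0336)
α = I⁻¹(τ − ω×Iω) = (2.7360, 1.6900, 2.5600)
ω' = ω + α·dt = (1.5094, -1.1324, -1.1976)
2q̇ = q⊗(0,ω) = (-1.4000000, 0.0000000, 1.3000000, -1.2000000)
updated quaternion q' = (-0.0280, 0.9990, 0.0260, -0.0240)

p' = (0.3360, 1.6600, -2.6720)
q' = (-0.0280, 0.9990, 0.0260, -0.0240)
v' = (0.9960, -1.1040, 0.7400)
ω' = (1.5094, -1.1324, -1.1976)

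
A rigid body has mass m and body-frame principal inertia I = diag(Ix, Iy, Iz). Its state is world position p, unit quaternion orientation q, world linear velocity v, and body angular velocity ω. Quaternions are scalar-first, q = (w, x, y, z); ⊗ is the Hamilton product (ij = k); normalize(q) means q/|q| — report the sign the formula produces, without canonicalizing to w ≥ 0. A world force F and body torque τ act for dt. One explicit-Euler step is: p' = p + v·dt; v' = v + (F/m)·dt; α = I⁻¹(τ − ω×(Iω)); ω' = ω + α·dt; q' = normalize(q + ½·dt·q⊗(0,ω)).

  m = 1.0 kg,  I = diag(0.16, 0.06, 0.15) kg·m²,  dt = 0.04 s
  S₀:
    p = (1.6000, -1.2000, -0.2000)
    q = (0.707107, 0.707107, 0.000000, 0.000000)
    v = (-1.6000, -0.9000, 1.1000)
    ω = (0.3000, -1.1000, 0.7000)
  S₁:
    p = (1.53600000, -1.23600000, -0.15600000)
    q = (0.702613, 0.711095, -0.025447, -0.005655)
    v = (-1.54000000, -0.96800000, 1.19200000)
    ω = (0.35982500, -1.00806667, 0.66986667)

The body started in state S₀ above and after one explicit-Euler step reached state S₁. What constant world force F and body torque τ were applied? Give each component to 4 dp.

velocity change Δv = (0.06000000, -0.06800000, 0.09200000)
applied force F = (1.5000, -1.7000, 2.3000)
Δω = ω₁−ω₀ = (0.05982500, 0.09193333, -0.03013333)
precession coupling = (-0.0693, 0.0021, 0.0330)
I·α + gyro = (0.1700, 0.1400, -0.0800)

F = (1.5000, -1.7000, 2.3000)
τ = (0.1700, 0.1400, -0.0800)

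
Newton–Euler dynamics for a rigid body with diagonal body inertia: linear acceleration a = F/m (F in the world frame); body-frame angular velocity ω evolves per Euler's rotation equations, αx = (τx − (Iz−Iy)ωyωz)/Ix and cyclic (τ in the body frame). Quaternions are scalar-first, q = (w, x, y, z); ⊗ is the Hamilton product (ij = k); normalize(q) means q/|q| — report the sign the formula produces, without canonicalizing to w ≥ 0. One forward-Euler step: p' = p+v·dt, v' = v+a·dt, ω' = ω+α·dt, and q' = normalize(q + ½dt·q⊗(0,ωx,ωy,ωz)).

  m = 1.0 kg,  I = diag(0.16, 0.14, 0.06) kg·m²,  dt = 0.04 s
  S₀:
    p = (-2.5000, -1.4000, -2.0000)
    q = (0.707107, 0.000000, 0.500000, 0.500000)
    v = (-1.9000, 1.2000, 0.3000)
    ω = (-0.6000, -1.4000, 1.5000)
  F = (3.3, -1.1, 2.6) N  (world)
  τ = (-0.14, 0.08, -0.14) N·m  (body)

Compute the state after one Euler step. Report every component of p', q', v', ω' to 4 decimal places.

p + v·dt = (-2.5760, -1.3520, -1.9880)
v' = v + a·dt = (-1.7680, 1.1560, 0.4040)
ω×(Iω) gyroscopic = (0.1680, -0.0900, -0.0168)
(τ − ω×Iω)/I = (-1.9250, 1.2143, -2.0533)
new body rate ω' = (-0.6770, -1.3514, 1.4179)
2q̇ = q⊗(0,ω) = (-0.0500000, 1.0257358, -1.2899498, 1.3606605)
updated quaternion q' = (0.7055, 0.0205, 0.4738, 0.5267)

p' = (-2.5760, -1.3520, -1.9880)
q' = (0.7055, 0.0205, 0.4738, 0.5267)
v' = (-1.7680, 1.1560, 0.4040)
ω' = (-0.6770, -1.3514, 1.4179)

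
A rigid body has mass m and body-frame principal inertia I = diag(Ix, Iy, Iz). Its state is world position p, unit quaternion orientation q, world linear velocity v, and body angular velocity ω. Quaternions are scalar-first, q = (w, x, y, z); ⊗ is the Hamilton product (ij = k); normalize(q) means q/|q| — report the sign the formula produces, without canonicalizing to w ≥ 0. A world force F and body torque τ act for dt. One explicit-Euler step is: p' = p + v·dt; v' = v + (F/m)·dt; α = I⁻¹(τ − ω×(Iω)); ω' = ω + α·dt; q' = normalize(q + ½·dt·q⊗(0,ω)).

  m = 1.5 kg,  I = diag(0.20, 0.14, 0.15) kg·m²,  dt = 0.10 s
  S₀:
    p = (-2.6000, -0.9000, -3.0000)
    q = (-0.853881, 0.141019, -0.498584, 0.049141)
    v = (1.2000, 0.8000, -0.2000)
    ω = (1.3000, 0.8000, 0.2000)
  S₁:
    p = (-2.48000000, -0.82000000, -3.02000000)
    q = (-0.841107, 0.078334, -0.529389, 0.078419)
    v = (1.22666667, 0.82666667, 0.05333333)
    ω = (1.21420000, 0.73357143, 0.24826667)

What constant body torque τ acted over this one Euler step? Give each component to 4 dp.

τ = (-0.1700, -0.0800, 0.0100)

Δω = ω₁−ω₀ = (-0.08580000, -0.06642857, 0.04826667)
gyro term ω₀×Iω₀ = (0.0016, 0.0130, -0.0624)
applied torque τ = (-0.1700, -0.0800, 0.0100)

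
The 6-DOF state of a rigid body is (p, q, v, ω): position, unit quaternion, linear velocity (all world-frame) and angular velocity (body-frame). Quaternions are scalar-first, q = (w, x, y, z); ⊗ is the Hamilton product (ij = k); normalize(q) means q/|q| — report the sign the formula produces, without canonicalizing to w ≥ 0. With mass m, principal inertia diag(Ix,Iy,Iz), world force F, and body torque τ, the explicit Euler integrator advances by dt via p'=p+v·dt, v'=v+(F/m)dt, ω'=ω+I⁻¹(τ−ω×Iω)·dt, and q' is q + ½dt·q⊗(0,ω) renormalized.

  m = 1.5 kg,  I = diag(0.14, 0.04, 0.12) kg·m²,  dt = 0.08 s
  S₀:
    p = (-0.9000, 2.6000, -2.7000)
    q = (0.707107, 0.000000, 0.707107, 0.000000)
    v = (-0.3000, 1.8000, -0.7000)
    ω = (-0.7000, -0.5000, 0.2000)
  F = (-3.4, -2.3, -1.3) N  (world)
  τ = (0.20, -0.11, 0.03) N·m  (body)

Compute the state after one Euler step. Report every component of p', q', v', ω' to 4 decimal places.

p' = (-0.9240, 2.7440, -2.7560)
q' = (0.7208, -0.0141, 0.6925, 0.0254)
v' = (-0.4813, 1.6773, -0.7693)
ω' = (-0.5811, -0.7144, 0.2433)

(τ − ω×Iω)/I = (1.4857, -2.6800, 0.5417)
ω + α·dt = (-0.5811, -0.7144, 0.2433)
Hamilton product q⊗(0,ω) = (0.3535535, -0.3535535, -0.3535535, 0.6363963)
updated quaternion q' = (0.7208, -0.0141, 0.6925, 0.0254)
p + v·dt = (-0.9240, 2.7440, -2.7560)
new velocity v' = (-0.4813, 1.6773, -0.7693)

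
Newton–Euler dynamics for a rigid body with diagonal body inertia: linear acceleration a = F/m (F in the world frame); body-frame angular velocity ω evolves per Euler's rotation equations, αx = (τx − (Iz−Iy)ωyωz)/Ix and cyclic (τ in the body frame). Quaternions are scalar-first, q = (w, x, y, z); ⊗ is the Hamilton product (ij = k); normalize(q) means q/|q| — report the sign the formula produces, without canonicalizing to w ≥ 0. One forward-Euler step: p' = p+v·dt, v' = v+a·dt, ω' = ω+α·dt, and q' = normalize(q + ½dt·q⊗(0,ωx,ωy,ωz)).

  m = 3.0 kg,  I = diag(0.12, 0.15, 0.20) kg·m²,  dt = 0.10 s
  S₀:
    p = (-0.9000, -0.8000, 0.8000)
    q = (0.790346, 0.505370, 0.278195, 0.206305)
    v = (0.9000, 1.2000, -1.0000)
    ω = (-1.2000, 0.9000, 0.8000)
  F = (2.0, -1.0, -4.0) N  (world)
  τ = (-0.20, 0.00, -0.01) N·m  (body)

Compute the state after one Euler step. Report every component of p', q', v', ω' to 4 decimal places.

new position p' = (-0.8100, -0.6800, 0.7000)
v + (F/m)dt = (0.9667, 1.1667, -1.1333)
ω×(Iω) gyroscopic = (0.0360, 0.0768, -0.0324)
(τ − ω×Iω)/I = (-1.9667, -0.5120, 0.1120)
ω' = ω + α·dt = (-1.3967, 0.8488, 0.8112)
Hamilton product q⊗(0,ω) = (0.1910245, -0.9115337, 0.0594494, 1.4209438)
q' = normalize(q + ½dt·q⊗(0,ω)) = (0.7970, 0.4581, 0.2802, 0.2764)

p' = (-0.8100, -0.6800, 0.7000)
q' = (0.7970, 0.4581, 0.2802, 0.2764)
v' = (0.9667, 1.1667, -1.1333)
ω' = (-1.3967, 0.8488, 0.8112)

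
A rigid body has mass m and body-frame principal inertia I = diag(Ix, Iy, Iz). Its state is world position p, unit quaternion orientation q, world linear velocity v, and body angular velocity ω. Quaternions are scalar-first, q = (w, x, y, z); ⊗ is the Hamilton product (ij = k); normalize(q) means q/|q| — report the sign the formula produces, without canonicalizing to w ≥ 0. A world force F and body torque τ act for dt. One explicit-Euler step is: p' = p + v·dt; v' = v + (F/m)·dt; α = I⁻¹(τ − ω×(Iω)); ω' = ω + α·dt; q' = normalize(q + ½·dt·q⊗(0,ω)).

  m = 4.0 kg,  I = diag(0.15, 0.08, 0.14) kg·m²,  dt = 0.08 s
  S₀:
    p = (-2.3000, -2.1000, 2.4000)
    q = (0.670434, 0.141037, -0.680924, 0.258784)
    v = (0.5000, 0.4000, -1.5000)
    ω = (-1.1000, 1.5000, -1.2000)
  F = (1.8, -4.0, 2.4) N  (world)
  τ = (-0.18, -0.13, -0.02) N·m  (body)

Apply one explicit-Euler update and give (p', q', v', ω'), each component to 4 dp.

p' = (-2.2600, -2.0680, 2.2800)
q' = (0.7271, 0.1282, -0.6428, 0.2043)
v' = (0.5360, 0.3200, -1.4520)
ω' = (-1.1384, 1.3568, -1.2774)

p' = p + v·dt = (-2.2600, -2.0680, 2.2800)
v' = v + a·dt = (0.5360, 0.3200, -1.4520)
(τ − ω×Iω)/I = (-0.4800, -1.7900, -0.9679)
ω + α·dt = (-1.1384, 1.3568, -1.2774)
q⊗(0,ω) = (1.4870675, -0.3085446, 0.8902330, -1.3419817)
q + ½dt·q⊗(0,ω), renormalized = (0.7271, 0.1282, -0.6428, 0.2043)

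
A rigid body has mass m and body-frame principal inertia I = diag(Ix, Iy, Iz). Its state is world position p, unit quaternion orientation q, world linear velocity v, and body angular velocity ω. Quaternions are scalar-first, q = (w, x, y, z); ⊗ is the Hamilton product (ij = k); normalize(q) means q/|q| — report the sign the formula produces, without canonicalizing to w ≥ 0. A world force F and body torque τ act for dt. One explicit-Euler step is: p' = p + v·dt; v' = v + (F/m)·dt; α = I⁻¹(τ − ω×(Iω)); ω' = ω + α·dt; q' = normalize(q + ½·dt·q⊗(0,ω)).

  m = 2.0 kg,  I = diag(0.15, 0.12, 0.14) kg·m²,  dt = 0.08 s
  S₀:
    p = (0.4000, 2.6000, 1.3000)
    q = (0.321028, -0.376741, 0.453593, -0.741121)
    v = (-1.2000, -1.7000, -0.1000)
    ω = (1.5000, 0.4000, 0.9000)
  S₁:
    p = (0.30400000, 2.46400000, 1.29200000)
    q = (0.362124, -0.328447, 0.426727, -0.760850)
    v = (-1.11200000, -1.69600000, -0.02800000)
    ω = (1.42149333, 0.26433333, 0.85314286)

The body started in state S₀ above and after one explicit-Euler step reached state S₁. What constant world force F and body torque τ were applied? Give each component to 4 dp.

velocity change Δv = (0.08800000, 0.00400000, 0.07200000)
m·(v₁−v₀)/dt = (2.2000, 0.1000, 1.8000)
rate change Δω = (-0.07850667, -0.13566667, -0.04685714)
applied torque τ = (-0.1400, -0.1900, -0.1000)

F = (2.2000, 0.1000, 1.8000)
τ = (-0.1400, -0.1900, -0.1000)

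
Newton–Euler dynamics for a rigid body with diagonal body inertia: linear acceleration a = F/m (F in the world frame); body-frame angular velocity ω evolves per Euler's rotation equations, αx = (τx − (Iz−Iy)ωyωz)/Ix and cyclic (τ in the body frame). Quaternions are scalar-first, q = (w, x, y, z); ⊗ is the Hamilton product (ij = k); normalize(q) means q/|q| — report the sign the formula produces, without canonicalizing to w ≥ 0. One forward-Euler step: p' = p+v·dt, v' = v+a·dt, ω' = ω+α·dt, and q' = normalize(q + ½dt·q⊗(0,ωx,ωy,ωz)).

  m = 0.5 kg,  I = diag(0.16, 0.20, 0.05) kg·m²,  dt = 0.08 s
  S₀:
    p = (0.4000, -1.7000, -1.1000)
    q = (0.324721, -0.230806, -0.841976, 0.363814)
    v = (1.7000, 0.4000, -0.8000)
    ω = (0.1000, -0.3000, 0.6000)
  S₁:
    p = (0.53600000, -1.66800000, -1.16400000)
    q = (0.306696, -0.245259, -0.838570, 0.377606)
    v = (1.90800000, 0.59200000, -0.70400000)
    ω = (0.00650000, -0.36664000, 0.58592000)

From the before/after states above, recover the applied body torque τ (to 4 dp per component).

τ = (-0.1600, -0.1600, -0.0100)

rate change Δω = (-0.09350000, -0.06664000, -0.01408000)
ω₀×(Iω₀) = (0.0270, 0.0066, -0.0012)
I·α + gyro = (-0.1600, -0.1600, -0.0100)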